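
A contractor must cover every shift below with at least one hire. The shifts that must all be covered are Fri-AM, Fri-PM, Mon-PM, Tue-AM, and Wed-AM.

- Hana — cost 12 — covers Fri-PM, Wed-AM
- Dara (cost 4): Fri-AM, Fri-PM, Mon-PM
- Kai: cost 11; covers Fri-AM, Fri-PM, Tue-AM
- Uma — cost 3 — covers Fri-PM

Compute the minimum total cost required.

27

Choose Hana, Dara, and Kai: together they cover Fri-AM, Fri-PM, Mon-PM, Tue-AM, Wed-AM — every shift.
Total cost: 12 + 4 + 11 = 27.
No cover costs less than 27.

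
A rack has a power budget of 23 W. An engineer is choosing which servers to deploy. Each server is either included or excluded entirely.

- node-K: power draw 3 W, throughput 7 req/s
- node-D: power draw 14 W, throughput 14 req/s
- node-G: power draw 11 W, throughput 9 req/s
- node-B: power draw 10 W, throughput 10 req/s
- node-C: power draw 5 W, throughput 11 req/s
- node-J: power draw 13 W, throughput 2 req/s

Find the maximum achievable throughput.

Treat it as a binary knapsack problem.
Take node-K, node-D, and node-C: power draw 3 + 14 + 5 = 22 ≤ 23, throughput 7 + 14 + 11 = 32.
No other feasible combination does better.

32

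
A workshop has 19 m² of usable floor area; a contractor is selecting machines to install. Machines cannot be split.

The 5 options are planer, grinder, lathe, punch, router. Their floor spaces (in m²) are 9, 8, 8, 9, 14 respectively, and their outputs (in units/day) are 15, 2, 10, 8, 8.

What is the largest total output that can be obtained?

25

planer + lathe: floor space 9 + 8 = 17 ≤ 19, output 15 + 10 = 25.
planer + punch: floor space 9 + 9 = 18 ≤ 19, output 15 + 8 = 23.
lathe + punch: floor space 8 + 9 = 17 ≤ 19, output 10 + 8 = 18.
Best is planer and lathe with total output 25.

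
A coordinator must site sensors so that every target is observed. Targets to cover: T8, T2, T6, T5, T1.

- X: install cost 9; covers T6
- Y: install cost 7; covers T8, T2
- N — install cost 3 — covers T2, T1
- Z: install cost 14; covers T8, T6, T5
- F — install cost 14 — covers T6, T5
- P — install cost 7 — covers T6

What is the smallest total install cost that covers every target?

17

Choose N and Z: together they cover T8, T2, T6, T5, T1 — every target.
Total install cost: 3 + 14 = 17.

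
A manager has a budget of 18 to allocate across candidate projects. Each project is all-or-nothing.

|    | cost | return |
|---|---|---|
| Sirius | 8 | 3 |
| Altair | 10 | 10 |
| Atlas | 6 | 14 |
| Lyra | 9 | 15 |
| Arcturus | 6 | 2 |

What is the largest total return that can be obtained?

Allowing fractional choices, the relaxed optimum would be about 32.0, but projects are indivisible.
Altair + Atlas: cost 10 + 6 = 16 ≤ 18, return 10 + 14 = 24.
Atlas + Lyra: cost 6 + 9 = 15 ≤ 18, return 14 + 15 = 29.
Best is Atlas and Lyra with total return 29.

29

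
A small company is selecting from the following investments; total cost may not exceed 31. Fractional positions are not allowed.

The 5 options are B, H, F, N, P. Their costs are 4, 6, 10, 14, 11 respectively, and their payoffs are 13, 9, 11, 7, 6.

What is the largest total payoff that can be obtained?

Take B, H, F, and P: cost 4 + 6 + 10 + 11 = 31 ≤ 31, payoff 13 + 9 + 11 + 6 = 39.
No other feasible combination does better.

39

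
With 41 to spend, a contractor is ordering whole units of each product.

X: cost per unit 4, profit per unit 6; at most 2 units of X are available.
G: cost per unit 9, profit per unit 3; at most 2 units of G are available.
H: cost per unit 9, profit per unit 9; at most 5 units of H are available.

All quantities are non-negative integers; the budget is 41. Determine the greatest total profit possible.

42

1×X and 4×H: cost 40 ≤ 41, profit 1·6 + 4·9 = 42.
2×X and 3×H: cost 35 ≤ 41, profit 2·6 + 3·9 = 39.
Best is 42.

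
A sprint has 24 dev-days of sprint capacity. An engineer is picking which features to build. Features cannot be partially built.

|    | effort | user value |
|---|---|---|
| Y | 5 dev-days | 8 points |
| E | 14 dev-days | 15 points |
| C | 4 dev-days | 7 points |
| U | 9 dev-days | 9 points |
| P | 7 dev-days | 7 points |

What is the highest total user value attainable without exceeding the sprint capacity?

Allowing fractional choices, the relaxed optimum would be about 31.0, but features are indivisible.
Y + E + C: effort 5 + 14 + 4 = 23 ≤ 24, user value 8 + 15 + 7 = 30.
Y + C + U: effort 5 + 4 + 9 = 18 ≤ 24, user value 8 + 7 + 9 = 24.
Y + U + P: effort 5 + 9 + 7 = 21 ≤ 24, user value 8 + 9 + 7 = 24.
Best is Y, E, and C with total user value 30.

30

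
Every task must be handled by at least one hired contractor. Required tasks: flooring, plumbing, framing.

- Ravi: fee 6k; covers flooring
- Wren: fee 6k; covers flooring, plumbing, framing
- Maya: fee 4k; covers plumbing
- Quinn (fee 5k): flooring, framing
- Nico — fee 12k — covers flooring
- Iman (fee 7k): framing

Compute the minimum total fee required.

Wren alone covers flooring, plumbing, framing — every task.
Total fee: 6.
No cover costs less than 6.

6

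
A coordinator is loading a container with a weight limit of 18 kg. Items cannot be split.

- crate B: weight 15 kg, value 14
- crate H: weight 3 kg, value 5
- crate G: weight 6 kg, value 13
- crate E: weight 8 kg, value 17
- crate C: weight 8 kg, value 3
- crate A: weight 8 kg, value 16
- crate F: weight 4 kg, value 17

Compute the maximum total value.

crate G + crate A + crate F: weight 6 + 8 + 4 = 18 ≤ 18, value 13 + 16 + 17 = 46.
crate G + crate E + crate F: weight 6 + 8 + 4 = 18 ≤ 18, value 13 + 17 + 17 = 47.
crate H + crate E + crate F: weight 3 + 8 + 4 = 15 ≤ 18, value 5 + 17 + 17 = 39.
Best is crate G, crate E, and crate F with total value 47.

47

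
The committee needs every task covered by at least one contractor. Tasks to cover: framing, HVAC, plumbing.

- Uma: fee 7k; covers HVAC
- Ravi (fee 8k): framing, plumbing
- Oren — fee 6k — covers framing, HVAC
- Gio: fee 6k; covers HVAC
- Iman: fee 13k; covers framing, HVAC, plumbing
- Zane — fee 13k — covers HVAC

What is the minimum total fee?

This is an integer covering problem.
The greedy cost-per-new-task heuristic would pick Oren and Ravi for 14, but a cheaper cover exists.
Iman alone covers framing, HVAC, plumbing — every task.
Total fee: 13.
No cover costs less than 13.

13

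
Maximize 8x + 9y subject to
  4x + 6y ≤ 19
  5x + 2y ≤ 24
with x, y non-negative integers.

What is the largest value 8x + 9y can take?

33

Relaxing integrality, the LP optimum is 38.00 at (x,y) = (4.75, 0), which is not an integer point.
(x,y)=(3,1): 4·3+6·1=18≤19, 5·3+2·1=17≤24, objective 33.
(x,y)=(4,0): 4·4+6·0=16≤19, 5·4+2·0=20≤24, objective 32.
Maximum is 33 at (x,y)=(3,1).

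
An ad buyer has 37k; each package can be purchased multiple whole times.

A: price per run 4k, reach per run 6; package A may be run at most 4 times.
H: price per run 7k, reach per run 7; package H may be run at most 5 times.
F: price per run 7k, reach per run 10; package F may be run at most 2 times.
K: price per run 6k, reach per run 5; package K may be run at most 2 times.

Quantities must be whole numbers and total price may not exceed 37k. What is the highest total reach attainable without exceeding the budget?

51

4×A, 1×H, and 2×F: price 37 ≤ 37, reach 4·6 + 1·7 + 2·10 = 51.
4×A, 2×F, and 1×K: price 36 ≤ 37, reach 4·6 + 2·10 + 1·5 = 49.
Best is 51.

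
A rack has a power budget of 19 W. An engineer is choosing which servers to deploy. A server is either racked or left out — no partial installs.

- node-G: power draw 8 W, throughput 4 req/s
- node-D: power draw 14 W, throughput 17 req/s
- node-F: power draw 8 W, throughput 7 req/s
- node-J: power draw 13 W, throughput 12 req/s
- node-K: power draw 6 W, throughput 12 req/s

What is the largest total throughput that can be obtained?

24

node-J + node-K: power draw 13 + 6 = 19 ≤ 19, throughput 12 + 12 = 24.
node-F + node-K: power draw 8 + 6 = 14 ≤ 19, throughput 7 + 12 = 19.
node-D: power draw 14 ≤ 19, throughput 17.
Best is node-J and node-K with total throughput 24.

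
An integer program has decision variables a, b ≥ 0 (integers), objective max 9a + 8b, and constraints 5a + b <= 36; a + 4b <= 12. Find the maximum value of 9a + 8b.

(a,b)=(7,1) is feasible, giving 71.
(a,b)=(7,0) is feasible, giving 63.
(a,b)=(6,1) is feasible, giving 62.
Maximum is 71 at (a,b)=(7,1).

71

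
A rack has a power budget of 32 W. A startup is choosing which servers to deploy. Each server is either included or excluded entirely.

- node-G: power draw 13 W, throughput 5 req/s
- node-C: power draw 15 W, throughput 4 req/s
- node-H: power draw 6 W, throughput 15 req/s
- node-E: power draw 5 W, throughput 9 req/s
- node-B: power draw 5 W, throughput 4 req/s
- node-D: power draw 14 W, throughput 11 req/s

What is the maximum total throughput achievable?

39

This is an integer program with binary decision variables.
node-G + node-H + node-E + node-B: power draw 13 + 6 + 5 + 5 = 29 ≤ 32, throughput 5 + 15 + 9 + 4 = 33.
node-H + node-E + node-B + node-D: power draw 6 + 5 + 5 + 14 = 30 ≤ 32, throughput 15 + 9 + 4 + 11 = 39.
node-H + node-E + node-D: power draw 6 + 5 + 14 = 25 ≤ 32, throughput 15 + 9 + 11 = 35.
Best is node-H, node-E, node-B, and node-D with total throughput 39.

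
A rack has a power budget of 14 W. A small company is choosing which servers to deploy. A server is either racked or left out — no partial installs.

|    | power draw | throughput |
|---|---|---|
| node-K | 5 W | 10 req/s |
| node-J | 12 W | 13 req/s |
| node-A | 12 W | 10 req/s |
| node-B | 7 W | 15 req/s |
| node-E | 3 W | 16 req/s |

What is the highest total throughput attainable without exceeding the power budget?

31

node-B + node-E: power draw 7 + 3 = 10 ≤ 14, throughput 15 + 16 = 31.
node-K + node-E: power draw 5 + 3 = 8 ≤ 14, throughput 10 + 16 = 26.
node-K + node-B: power draw 5 + 7 = 12 ≤ 14, throughput 10 + 15 = 25.
Best is node-B and node-E with total throughput 31.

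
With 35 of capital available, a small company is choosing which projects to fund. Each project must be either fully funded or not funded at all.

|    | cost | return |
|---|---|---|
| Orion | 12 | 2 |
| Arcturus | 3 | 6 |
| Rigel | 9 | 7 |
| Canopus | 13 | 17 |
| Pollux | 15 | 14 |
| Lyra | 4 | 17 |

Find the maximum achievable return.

This is an integer program with binary decision variables.
Arcturus + Canopus + Pollux + Lyra: cost 3 + 13 + 15 + 4 = 35 ≤ 35, return 6 + 17 + 14 + 17 = 54.
Canopus + Pollux + Lyra: cost 13 + 15 + 4 = 32 ≤ 35, return 17 + 14 + 17 = 48.
Best is Arcturus, Canopus, Pollux, and Lyra with total return 54.

54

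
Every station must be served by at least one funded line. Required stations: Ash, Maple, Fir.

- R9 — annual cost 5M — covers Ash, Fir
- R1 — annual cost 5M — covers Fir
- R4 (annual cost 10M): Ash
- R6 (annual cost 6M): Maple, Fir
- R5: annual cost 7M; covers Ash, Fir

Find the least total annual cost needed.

This is an integer covering problem.
Choose R9 and R6: together they cover Ash, Maple, Fir — every station.
Total annual cost: 5 + 6 = 11.
No cover costs less than 11.

11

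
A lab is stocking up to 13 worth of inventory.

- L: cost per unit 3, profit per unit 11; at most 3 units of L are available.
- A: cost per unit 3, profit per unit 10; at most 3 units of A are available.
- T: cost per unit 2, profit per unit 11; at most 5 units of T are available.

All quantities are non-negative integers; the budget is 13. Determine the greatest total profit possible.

66

This is a bounded integer knapsack.
T has the best ratio (11/2); taking only T gives at most 5×11 = 55 (stopped by the supply cap of 5).
Mixing does better — 1×L and 5×T: cost 13 ≤ 13, profit 1·11 + 5·11 = 66.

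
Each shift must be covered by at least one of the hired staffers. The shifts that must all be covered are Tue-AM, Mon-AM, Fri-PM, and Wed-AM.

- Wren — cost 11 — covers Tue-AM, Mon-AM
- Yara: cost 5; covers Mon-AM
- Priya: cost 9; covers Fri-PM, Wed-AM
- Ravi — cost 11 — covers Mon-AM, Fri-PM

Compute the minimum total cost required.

20

Choose Wren and Priya: together they cover Tue-AM, Mon-AM, Fri-PM, Wed-AM — every shift.
Total cost: 11 + 9 = 20.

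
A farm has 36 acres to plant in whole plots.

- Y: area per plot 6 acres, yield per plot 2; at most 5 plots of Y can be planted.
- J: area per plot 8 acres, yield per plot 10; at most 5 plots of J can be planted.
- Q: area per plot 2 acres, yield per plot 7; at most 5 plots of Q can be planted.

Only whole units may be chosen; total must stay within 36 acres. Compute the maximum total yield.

65

This is a bounded integer knapsack.
3×J and 4×Q: area 32 ≤ 36, yield 3·10 + 4·7 = 58.
3×J and 5×Q: area 34 ≤ 36, yield 3·10 + 5·7 = 65.
Best is 65.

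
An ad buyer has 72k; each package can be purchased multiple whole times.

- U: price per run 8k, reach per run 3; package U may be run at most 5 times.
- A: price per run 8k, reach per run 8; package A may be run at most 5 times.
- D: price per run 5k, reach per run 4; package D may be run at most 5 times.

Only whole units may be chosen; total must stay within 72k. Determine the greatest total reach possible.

Take 5×A and 5×D: price 65 ≤ 72, reach 5·8 + 5·4 = 60.
A has the best ratio (8/8) and is taken to its limit of 5; remaining capacity is filled optimally with the others.

60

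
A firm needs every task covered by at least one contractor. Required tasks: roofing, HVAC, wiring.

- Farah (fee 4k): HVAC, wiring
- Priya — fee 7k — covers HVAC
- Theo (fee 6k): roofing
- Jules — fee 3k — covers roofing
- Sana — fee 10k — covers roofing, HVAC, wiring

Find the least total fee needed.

Choose Farah and Jules: together they cover roofing, HVAC, wiring — every task.
Total fee: 4 + 3 = 7.

7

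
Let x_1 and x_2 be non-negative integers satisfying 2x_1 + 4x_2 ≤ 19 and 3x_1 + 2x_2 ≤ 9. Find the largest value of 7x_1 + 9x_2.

36

(x_1,x_2)=(0,4): 2·0+4·4=16≤19, 3·0+2·4=8≤9, objective 36.
(x_1,x_2)=(1,3): 2·1+4·3=14≤19, 3·1+2·3=9≤9, objective 34.
(x_1,x_2)=(0,3): 2·0+4·3=12≤19, 3·0+2·3=6≤9, objective 27.
Maximum is 36 at (x_1,x_2)=(0,4).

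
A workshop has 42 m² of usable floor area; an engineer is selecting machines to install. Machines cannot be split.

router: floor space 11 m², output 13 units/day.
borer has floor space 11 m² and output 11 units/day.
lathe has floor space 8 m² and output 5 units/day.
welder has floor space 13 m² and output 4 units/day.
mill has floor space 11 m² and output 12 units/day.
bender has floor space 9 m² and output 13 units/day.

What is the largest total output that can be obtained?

49

router + borer + mill + bender: floor space 11 + 11 + 11 + 9 = 42 ≤ 42, output 13 + 11 + 12 + 13 = 49.
router + lathe + mill + bender: floor space 11 + 8 + 11 + 9 = 39 ≤ 42, output 13 + 5 + 12 + 13 = 43.
router + borer + lathe + bender: floor space 11 + 11 + 8 + 9 = 39 ≤ 42, output 13 + 11 + 5 + 13 = 42.
Best is router, borer, mill, and bender with total output 49.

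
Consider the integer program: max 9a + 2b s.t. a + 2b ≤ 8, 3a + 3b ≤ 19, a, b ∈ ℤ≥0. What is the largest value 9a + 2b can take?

(a,b)=(6,0): 1·6+2·0=6≤8, 3·6+3·0=18≤19, objective 54.
(a,b)=(5,1): 1·5+2·1=7≤8, 3·5+3·1=18≤19, objective 47.
Maximum is 54 at (a,b)=(6,0).

54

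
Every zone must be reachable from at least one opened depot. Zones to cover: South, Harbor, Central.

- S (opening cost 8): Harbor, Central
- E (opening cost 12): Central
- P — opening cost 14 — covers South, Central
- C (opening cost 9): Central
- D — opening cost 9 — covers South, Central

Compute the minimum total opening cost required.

Choose S and D: together they cover South, Harbor, Central — every zone.
Total opening cost: 8 + 9 = 17.
No cover costs less than 17.

17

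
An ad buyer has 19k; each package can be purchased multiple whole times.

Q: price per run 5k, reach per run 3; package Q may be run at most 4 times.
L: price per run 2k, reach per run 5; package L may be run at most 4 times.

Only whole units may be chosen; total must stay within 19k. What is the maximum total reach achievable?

1×Q and 4×L: price 13 ≤ 19, reach 1·3 + 4·5 = 23.
2×Q and 4×L: price 18 ≤ 19, reach 2·3 + 4·5 = 26.
Best is 26.

26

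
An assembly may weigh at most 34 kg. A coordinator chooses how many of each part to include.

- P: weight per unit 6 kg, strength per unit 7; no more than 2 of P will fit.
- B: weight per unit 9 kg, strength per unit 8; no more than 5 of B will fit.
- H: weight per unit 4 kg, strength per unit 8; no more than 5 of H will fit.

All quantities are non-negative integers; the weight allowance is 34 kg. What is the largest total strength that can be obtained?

54

H has the best ratio (8/4); taking only H gives at most 5×8 = 40 (stopped by the supply cap of 5).
Mixing does better — 2×P and 5×H: weight 32 ≤ 34, strength 2·7 + 5·8 = 54.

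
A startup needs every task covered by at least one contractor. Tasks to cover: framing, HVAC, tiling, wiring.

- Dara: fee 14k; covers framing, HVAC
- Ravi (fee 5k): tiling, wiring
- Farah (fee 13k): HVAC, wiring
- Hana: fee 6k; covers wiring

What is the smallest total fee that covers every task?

Choose Dara and Ravi: together they cover framing, HVAC, tiling, wiring — every task.
Total fee: 14 + 5 = 19.

19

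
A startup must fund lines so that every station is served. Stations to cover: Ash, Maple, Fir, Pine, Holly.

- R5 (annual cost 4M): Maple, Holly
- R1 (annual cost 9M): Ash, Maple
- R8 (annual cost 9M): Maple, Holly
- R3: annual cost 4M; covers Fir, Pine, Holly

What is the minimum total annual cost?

The greedy cost-per-new-station heuristic would pick R3, R5, and R1 for 17, but a cheaper cover exists.
Choose R1 and R3: together they cover Ash, Maple, Fir, Pine, Holly — every station.
Total annual cost: 9 + 4 = 13.
No cover costs less than 13.

13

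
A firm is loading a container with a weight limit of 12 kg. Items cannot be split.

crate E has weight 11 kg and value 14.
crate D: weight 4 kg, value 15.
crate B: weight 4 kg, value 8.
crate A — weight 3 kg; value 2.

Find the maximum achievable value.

crate D + crate B: weight 4 + 4 = 8 ≤ 12, value 15 + 8 = 23.
crate D + crate B + crate A: weight 4 + 4 + 3 = 11 ≤ 12, value 15 + 8 + 2 = 25.
Best is crate D, crate B, and crate A with total value 25.

25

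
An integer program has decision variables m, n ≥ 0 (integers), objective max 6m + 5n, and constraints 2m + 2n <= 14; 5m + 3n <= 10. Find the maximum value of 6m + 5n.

15

(m,n)=(0,3) is feasible, giving 15.
(m,n)=(0,2) is feasible, giving 10.
The best lattice point is (0,3), giving 15.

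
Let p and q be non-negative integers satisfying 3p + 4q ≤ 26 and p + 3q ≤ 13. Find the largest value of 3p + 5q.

Relaxing integrality, the LP optimum is 28.60 at (p,q) = (5.2, 2.6), which is not an integer point.
(p,q)=(6,2): 3·6+4·2=26≤26, 1·6+3·2=12≤13, objective 28.
(p,q)=(4,3): 3·4+4·3=24≤26, 1·4+3·3=13≤13, objective 27.
The best lattice point is (6,2), giving 28.

28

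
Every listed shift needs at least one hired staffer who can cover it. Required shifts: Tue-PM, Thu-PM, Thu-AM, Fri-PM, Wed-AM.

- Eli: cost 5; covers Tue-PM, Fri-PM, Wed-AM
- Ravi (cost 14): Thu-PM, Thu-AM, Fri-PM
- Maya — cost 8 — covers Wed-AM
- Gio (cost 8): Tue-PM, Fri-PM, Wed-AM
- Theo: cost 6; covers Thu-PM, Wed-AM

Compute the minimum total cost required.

The greedy cost-per-new-shift heuristic would pick Eli, Theo, and Ravi for 25, but a cheaper cover exists.
Choose Eli and Ravi: together they cover Tue-PM, Thu-PM, Thu-AM, Fri-PM, Wed-AM — every shift.
Total cost: 5 + 14 = 19.
No cover costs less than 19.

19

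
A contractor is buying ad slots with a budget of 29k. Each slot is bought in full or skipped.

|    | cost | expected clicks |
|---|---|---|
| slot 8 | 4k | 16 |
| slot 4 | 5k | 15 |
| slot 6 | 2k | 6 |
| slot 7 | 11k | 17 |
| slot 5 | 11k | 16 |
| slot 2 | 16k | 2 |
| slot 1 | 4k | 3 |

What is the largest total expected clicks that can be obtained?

57

Allowing fractional choices, the relaxed optimum would be about 64.2, but ad slots are indivisible.
slot 8 + slot 6 + slot 7 + slot 5: cost 4 + 2 + 11 + 11 = 28 ≤ 29, expected clicks 16 + 6 + 17 + 16 = 55.
slot 8 + slot 4 + slot 6 + slot 7 + slot 1: cost 4 + 5 + 2 + 11 + 4 = 26 ≤ 29, expected clicks 16 + 15 + 6 + 17 + 3 = 57.
slot 8 + slot 4 + slot 6 + slot 5 + slot 1: cost 4 + 5 + 2 + 11 + 4 = 26 ≤ 29, expected clicks 16 + 15 + 6 + 16 + 3 = 56.
Best is slot 8, slot 4, slot 6, slot 7, and slot 1 with total expected clicks 57.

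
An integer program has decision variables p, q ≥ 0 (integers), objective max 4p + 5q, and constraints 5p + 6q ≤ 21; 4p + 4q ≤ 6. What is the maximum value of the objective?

(p,q)=(0,1): 5·0+6·1=6≤21, 4·0+4·1=4≤6, objective 5.
(p,q)=(1,0): 5·1+6·0=5≤21, 4·1+4·0=4≤6, objective 4.
(p,q)=(0,0): 5·0+6·0=0≤21, 4·0+4·0=0≤6, objective 0.
Maximum is 5 at (p,q)=(0,1).

5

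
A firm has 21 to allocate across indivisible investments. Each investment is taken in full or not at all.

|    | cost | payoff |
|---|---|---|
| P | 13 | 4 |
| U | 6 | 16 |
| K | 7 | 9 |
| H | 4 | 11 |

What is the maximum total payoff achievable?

This is an integer program with binary decision variables.
Allowing fractional choices, the relaxed optimum would be about 37.2, but investments are indivisible.
U + K: cost 6 + 7 = 13 ≤ 21, payoff 16 + 9 = 25.
U + K + H: cost 6 + 7 + 4 = 17 ≤ 21, payoff 16 + 9 + 11 = 36.
U + H: cost 6 + 4 = 10 ≤ 21, payoff 16 + 11 = 27.
Best is U, K, and H with total payoff 36.

36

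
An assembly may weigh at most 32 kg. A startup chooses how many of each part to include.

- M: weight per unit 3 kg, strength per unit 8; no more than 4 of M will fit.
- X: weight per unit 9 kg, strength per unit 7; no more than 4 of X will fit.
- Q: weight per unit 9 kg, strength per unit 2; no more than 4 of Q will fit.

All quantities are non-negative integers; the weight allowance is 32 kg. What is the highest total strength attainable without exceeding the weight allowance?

46

M has the best ratio (8/3); taking only M gives at most 4×8 = 32 (stopped by the supply cap of 4).
Mixing does better — 4×M and 2×X: weight 30 ≤ 32, strength 4·8 + 2·7 = 46.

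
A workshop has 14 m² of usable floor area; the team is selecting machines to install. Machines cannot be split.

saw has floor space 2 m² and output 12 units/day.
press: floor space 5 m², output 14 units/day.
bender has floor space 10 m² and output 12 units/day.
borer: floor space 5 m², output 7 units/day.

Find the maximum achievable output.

33

Allowing fractional choices, the relaxed optimum would be about 35.4, but machines are indivisible.
saw + press + borer: floor space 2 + 5 + 5 = 12 ≤ 14, output 12 + 14 + 7 = 33.
saw + press: floor space 2 + 5 = 7 ≤ 14, output 12 + 14 = 26.
saw + bender: floor space 2 + 10 = 12 ≤ 14, output 12 + 12 = 24.
Best is saw, press, and borer with total output 33.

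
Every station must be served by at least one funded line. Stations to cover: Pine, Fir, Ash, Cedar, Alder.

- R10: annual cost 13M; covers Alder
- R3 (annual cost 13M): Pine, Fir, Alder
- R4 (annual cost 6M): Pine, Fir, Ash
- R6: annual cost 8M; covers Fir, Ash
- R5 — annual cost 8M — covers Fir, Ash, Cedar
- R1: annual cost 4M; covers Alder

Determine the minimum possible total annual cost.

18

Choose R4, R5, and R1: together they cover Pine, Fir, Ash, Cedar, Alder — every station.
Total annual cost: 6 + 8 + 4 = 18.
No cover costs less than 18.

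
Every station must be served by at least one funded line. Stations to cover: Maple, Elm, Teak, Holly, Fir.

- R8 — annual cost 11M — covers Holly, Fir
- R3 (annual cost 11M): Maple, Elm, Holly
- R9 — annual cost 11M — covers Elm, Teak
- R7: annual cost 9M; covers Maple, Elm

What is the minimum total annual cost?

The greedy cost-per-new-station heuristic would pick R3, R8, and R9 for 33, but a cheaper cover exists.
Choose R8, R9, and R7: together they cover Maple, Elm, Teak, Holly, Fir — every station.
Total annual cost: 11 + 11 + 9 = 31.
No cover costs less than 31.

31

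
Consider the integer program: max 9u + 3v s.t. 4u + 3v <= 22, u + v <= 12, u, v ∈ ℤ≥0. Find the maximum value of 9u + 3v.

Relaxing integrality, the LP optimum is 49.50 at (u,v) = (5.5, 0), which is not an integer point.
(u,v)=(5,0): 4·5+3·0=20≤22, 1·5+1·0=5≤12, objective 45.
(u,v)=(4,1): 4·4+3·1=19≤22, 1·4+1·1=5≤12, objective 39.
Maximum is 45 at (u,v)=(5,0).

45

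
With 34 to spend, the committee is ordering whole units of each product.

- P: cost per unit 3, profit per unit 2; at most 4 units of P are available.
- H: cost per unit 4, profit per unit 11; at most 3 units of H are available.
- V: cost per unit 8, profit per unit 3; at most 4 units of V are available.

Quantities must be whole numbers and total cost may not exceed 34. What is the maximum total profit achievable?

44

H has the best ratio (11/4); taking only H gives at most 3×11 = 33 (stopped by the supply cap of 3).
Mixing does better — 4×P, 3×H, and 1×V: cost 32 ≤ 34, profit 4·2 + 3·11 + 1·3 = 44.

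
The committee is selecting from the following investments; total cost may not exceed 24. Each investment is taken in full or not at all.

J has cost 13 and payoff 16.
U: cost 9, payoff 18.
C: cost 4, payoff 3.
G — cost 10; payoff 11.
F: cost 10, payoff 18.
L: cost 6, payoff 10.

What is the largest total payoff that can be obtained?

39

U + C + F: cost 9 + 4 + 10 = 23 ≤ 24, payoff 18 + 3 + 18 = 39.
J + U: cost 13 + 9 = 22 ≤ 24, payoff 16 + 18 = 34.
U + F: cost 9 + 10 = 19 ≤ 24, payoff 18 + 18 = 36.
Best is U, C, and F with total payoff 39.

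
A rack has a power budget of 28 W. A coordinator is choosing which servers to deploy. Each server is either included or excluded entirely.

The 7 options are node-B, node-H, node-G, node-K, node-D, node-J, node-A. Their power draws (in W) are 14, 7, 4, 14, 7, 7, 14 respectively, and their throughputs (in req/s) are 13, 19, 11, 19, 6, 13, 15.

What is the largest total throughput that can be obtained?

node-H + node-G + node-D + node-J: power draw 7 + 4 + 7 + 7 = 25 ≤ 28, throughput 19 + 11 + 6 + 13 = 49.
node-H + node-K + node-J: power draw 7 + 14 + 7 = 28 ≤ 28, throughput 19 + 19 + 13 = 51.
node-H + node-G + node-K: power draw 7 + 4 + 14 = 25 ≤ 28, throughput 19 + 11 + 19 = 49.
Best is node-H, node-K, and node-J with total throughput 51.

51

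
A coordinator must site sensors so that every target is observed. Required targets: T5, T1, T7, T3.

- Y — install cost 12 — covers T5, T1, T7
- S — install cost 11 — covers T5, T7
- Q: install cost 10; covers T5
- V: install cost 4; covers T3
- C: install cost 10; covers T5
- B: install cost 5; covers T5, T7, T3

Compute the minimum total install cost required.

This is an integer covering problem.
Choose Y and V: together they cover T5, T1, T7, T3 — every target.
Total install cost: 12 + 4 = 16.

16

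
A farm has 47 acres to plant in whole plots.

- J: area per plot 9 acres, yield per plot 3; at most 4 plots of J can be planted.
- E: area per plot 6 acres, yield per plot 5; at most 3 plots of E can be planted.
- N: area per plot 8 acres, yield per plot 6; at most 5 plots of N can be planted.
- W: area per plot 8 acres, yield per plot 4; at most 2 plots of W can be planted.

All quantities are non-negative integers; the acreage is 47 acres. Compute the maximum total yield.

35

1×E and 5×N: area 46 ≤ 47, yield 1·5 + 5·6 = 35.
2×E and 4×N: area 44 ≤ 47, yield 2·5 + 4·6 = 34.
Best is 35.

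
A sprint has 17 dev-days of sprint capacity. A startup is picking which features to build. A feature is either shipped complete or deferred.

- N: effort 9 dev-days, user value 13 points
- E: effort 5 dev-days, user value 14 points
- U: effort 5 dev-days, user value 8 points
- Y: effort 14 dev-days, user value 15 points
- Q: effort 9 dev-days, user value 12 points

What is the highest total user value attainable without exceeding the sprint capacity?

27

N + E: effort 9 + 5 = 14 ≤ 17, user value 13 + 14 = 27.
E + Q: effort 5 + 9 = 14 ≤ 17, user value 14 + 12 = 26.
Best is N and E with total user value 27.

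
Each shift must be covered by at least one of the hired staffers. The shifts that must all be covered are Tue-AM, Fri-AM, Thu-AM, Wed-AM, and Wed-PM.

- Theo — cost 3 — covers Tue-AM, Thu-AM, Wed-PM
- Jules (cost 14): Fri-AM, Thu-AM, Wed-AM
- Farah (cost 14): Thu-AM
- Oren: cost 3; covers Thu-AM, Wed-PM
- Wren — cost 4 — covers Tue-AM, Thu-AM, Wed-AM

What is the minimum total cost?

17

This is an integer covering problem.
Choose Theo and Jules: together they cover Tue-AM, Fri-AM, Thu-AM, Wed-AM, Wed-PM — every shift.
Total cost: 3 + 14 = 17.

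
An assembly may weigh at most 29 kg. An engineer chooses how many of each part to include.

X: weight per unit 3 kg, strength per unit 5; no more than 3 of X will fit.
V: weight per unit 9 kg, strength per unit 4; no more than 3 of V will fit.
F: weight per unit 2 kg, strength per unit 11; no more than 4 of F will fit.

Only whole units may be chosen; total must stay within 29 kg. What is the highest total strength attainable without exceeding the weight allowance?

63

Take 3×X, 1×V, and 4×F: weight 26 ≤ 29, strength 3·5 + 1·4 + 4·11 = 63.
F has the best ratio (11/2) and is taken to its limit of 4; remaining capacity is filled optimally with the others.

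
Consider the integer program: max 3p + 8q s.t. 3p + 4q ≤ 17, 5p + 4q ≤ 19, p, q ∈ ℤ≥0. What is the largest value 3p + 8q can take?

32

(p,q)=(0,4): 3·0+4·4=16≤17, 5·0+4·4=16≤19, objective 32.
(p,q)=(1,3): 3·1+4·3=15≤17, 5·1+4·3=17≤19, objective 27.
(p,q)=(0,3): 3·0+4·3=12≤17, 5·0+4·3=12≤19, objective 24.
The best lattice point is (0,4), giving 32.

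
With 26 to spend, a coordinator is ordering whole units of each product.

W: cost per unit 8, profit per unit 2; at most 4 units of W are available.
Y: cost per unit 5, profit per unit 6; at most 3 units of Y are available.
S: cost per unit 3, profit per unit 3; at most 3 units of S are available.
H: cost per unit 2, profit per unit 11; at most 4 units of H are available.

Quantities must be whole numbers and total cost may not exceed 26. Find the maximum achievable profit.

3×Y, 1×S, and 4×H: cost 26 ≤ 26, profit 3·6 + 1·3 + 4·11 = 65.
2×Y, 2×S, and 4×H: cost 24 ≤ 26, profit 2·6 + 2·3 + 4·11 = 62.
Best is 65.

65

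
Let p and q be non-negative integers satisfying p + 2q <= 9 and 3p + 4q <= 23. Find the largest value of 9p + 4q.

63

The continuous relaxation peaks at (7.67, 0) with value 69.00; rounding to a feasible lattice point costs some objective.
(p,q)=(7,0): 1·7+2·0=7≤9, 3·7+4·0=21≤23, objective 63.
(p,q)=(6,1): 1·6+2·1=8≤9, 3·6+4·1=22≤23, objective 58.
(p,q)=(6,0): 1·6+2·0=6≤9, 3·6+4·0=18≤23, objective 54.
Maximum is 63 at (p,q)=(7,0).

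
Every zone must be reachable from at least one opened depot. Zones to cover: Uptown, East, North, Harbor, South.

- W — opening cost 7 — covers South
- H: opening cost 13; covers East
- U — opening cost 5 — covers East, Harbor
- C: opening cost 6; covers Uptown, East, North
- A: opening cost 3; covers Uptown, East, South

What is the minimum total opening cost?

Choose U, C, and A: together they cover Uptown, East, North, Harbor, South — every zone.
Total opening cost: 5 + 6 + 3 = 14.

14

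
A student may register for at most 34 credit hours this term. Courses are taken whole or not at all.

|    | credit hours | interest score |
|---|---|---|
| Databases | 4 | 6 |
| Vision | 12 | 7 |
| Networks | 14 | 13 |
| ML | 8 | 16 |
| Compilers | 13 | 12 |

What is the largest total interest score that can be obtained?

Take Vision, Networks, and ML: credit hours 12 + 14 + 8 = 34 ≤ 34, interest score 7 + 13 + 16 = 36.
No other feasible combination does better.

36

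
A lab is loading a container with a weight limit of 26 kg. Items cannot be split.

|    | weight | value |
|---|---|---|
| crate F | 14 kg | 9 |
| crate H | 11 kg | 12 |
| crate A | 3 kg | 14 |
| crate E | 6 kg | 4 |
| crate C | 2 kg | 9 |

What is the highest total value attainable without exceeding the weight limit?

crate F + crate A + crate E + crate C: weight 14 + 3 + 6 + 2 = 25 ≤ 26, value 9 + 14 + 4 + 9 = 36.
crate H + crate A + crate C: weight 11 + 3 + 2 = 16 ≤ 26, value 12 + 14 + 9 = 35.
crate H + crate A + crate E + crate C: weight 11 + 3 + 6 + 2 = 22 ≤ 26, value 12 + 14 + 4 + 9 = 39.
Best is crate H, crate A, crate E, and crate C with total value 39.

39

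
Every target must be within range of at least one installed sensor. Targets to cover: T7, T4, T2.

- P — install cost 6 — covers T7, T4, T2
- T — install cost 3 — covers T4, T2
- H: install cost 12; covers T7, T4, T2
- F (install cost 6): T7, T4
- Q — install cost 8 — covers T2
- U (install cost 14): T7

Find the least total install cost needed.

6

The greedy cost-per-new-target heuristic would pick T and P for 9, but a cheaper cover exists.
P alone covers T7, T4, T2 — every target.
Total install cost: 6.
No cover costs less than 6.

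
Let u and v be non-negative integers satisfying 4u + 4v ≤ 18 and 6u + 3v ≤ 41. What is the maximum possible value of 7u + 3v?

28

(u,v)=(4,0): 4·4+4·0=16≤18, 6·4+3·0=24≤41, objective 28.
(u,v)=(3,1): 4·3+4·1=16≤18, 6·3+3·1=21≤41, objective 24.
(u,v)=(3,0): 4·3+4·0=12≤18, 6·3+3·0=18≤41, objective 21.
Maximum is 28 at (u,v)=(4,0).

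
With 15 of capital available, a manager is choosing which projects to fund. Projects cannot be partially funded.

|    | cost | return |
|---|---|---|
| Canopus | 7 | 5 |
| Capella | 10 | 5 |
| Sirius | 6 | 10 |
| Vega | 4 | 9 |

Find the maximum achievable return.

Treat it as a binary knapsack problem.
Canopus + Vega: cost 7 + 4 = 11 ≤ 15, return 5 + 9 = 14.
Sirius + Vega: cost 6 + 4 = 10 ≤ 15, return 10 + 9 = 19.
Canopus + Sirius: cost 7 + 6 = 13 ≤ 15, return 5 + 10 = 15.
Best is Sirius and Vega with total return 19.

19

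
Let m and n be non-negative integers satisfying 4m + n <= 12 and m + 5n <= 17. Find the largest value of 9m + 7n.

(m,n)=(2,3): 4·2+1·3=11≤12, 1·2+5·3=17≤17, objective 39.
(m,n)=(2,2): 4·2+1·2=10≤12, 1·2+5·2=12≤17, objective 32.
(m,n)=(1,3): 4·1+1·3=7≤12, 1·1+5·3=16≤17, objective 30.
No feasible integer point exceeds 39.

39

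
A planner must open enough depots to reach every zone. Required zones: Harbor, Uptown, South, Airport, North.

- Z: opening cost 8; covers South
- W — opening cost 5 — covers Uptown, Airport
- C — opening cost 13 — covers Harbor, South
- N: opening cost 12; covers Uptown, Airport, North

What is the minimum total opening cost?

25

The greedy cost-per-new-zone heuristic would pick W, C, and N for 30, but a cheaper cover exists.
Choose C and N: together they cover Harbor, Uptown, South, Airport, North — every zone.
Total opening cost: 13 + 12 = 25.
No cover costs less than 25.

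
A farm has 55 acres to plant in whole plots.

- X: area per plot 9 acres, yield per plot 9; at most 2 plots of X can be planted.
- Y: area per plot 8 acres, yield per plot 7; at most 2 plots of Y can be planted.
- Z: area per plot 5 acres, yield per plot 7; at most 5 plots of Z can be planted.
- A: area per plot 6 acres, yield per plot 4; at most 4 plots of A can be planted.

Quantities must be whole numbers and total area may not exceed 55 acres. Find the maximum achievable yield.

2×X, 5×Z, and 2×A: area 55 ≤ 55, yield 2·9 + 5·7 + 2·4 = 61.
2×X, 1×Y, and 5×Z: area 51 ≤ 55, yield 2·9 + 1·7 + 5·7 = 60.
Best is 61.

61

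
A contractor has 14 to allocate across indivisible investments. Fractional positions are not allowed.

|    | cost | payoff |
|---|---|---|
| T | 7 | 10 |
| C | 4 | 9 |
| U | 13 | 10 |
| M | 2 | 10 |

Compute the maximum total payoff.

29

Allowing fractional choices, the relaxed optimum would be about 29.8, but investments are indivisible.
T + C + M: cost 7 + 4 + 2 = 13 ≤ 14, payoff 10 + 9 + 10 = 29.
C + M: cost 4 + 2 = 6 ≤ 14, payoff 9 + 10 = 19.
T + M: cost 7 + 2 = 9 ≤ 14, payoff 10 + 10 = 20.
Best is T, C, and M with total payoff 29.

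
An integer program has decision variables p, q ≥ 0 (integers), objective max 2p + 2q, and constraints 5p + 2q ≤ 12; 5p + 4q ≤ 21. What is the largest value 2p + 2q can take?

The continuous relaxation peaks at (0, 5.25) with value 10.50; rounding to a feasible lattice point costs some objective.
(p,q)=(0,5): 5·0+2·5=10≤12, 5·0+4·5=20≤21, objective 10.
(p,q)=(0,4): 5·0+2·4=8≤12, 5·0+4·4=16≤21, objective 8.
The best lattice point is (0,5), giving 10.

10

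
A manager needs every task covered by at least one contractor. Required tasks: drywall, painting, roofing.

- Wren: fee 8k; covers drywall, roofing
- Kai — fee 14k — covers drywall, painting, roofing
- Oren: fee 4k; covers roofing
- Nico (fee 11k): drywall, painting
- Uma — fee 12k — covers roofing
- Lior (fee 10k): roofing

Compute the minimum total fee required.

The greedy cost-per-new-task heuristic would pick Wren and Nico for 19, but a cheaper cover exists.
Kai alone covers drywall, painting, roofing — every task.
Total fee: 14.
No cover costs less than 14.

14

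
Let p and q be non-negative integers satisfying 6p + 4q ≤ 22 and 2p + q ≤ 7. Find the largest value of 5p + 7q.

(p,q)=(0,5) is feasible, giving 35.
(p,q)=(1,4) is feasible, giving 33.
(p,q)=(0,4) is feasible, giving 28.
Maximum is 35 at (p,q)=(0,5).

35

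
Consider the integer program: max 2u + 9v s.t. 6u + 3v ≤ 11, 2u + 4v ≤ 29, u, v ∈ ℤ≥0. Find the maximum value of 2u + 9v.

Relaxing integrality, the LP optimum is 33.00 at (u,v) = (0, 3.67), which is not an integer point.
(u,v)=(0,3): 6·0+3·3=9≤11, 2·0+4·3=12≤29, objective 27.
(u,v)=(0,2): 6·0+3·2=6≤11, 2·0+4·2=8≤29, objective 18.
The best lattice point is (0,3), giving 27.

27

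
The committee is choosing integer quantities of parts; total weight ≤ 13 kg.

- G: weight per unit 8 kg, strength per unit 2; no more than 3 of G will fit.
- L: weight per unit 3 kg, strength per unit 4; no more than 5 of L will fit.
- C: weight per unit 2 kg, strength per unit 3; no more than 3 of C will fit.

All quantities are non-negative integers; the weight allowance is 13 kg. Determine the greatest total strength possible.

C has the best ratio (3/2); taking only C gives at most 3×3 = 9 (stopped by the supply cap of 3).
Mixing does better — 3×L and 2×C: weight 13 ≤ 13, strength 3·4 + 2·3 = 18.

18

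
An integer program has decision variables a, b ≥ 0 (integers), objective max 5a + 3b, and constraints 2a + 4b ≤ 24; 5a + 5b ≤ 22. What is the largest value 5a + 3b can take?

The continuous relaxation peaks at (4.4, 0) with value 22.00; rounding to a feasible lattice point costs some objective.
(a,b)=(4,0): 2·4+4·0=8≤24, 5·4+5·0=20≤22, objective 20.
(a,b)=(3,1): 2·3+4·1=10≤24, 5·3+5·1=20≤22, objective 18.
(a,b)=(3,0): 2·3+4·0=6≤24, 5·3+5·0=15≤22, objective 15.
No feasible integer point exceeds 20.

20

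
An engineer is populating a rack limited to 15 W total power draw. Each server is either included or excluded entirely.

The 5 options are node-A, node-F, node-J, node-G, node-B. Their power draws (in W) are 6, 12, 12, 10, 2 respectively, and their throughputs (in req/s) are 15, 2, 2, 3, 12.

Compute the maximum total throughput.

Treat it as a binary knapsack problem.
Take node-A and node-B: power draw 6 + 2 = 8 ≤ 15, throughput 15 + 12 = 27.
No other feasible combination does better.

27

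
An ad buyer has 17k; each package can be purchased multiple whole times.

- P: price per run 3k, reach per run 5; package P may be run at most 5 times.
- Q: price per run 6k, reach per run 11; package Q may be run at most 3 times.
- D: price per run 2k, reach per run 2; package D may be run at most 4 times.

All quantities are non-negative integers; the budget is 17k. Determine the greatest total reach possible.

This is a bounded integer knapsack.
Q has the best ratio (11/6); taking only Q gives at most 2×11 = 22 (stopped by the price limit).
Mixing does better — 1×P, 2×Q, and 1×D: price 17 ≤ 17, reach 1·5 + 2·11 + 1·2 = 29.

29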